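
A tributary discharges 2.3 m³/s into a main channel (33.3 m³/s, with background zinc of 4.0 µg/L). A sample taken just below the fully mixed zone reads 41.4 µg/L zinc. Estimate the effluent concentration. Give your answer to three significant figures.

583 µg/L

Mass balance: 33.30·4.000 + 2.300·Cₑ = 35.60·41.40
→ Cₑ = (35.60·41.40 − 33.30·4.000) / 2.300 = 582.9 µg/L.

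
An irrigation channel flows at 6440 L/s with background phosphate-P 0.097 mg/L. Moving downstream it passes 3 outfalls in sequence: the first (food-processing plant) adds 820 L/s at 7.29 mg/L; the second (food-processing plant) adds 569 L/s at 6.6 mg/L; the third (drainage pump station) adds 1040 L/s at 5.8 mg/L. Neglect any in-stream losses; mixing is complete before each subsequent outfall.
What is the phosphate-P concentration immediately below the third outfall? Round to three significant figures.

Outfall 1: combined Q = 7260 L/s; C = (6440·0.09700 + 820.0·7.290)/7260 = 0.9094 mg/L.
Outfall 2: combined Q = 7829 L/s; C = (7260·0.9094 + 569.0·6.600)/7829 = 1.323 mg/L.
Outfall 3: combined Q = 8869 L/s; C = (7829·1.323 + 1040·5.800)/8869 = 1.848 mg/L.

1.85 mg/L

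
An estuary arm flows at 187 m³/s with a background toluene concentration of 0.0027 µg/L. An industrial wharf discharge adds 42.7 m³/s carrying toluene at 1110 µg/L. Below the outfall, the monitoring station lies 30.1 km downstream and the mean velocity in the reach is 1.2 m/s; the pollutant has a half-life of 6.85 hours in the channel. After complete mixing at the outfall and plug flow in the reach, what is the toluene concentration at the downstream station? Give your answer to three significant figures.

Mass balance: C = (187.0·0.002700 + 42.70·1110) / 229.7 = 47400/229.7 = 206.3 µg/L.
Travel time t = 30.1·1000 / 1.2 = 25080 s = 6.968 h.
Half-life 6.85 h → k = ln 2 / 6.85 = 0.1012 h⁻¹ = 2.429 d⁻¹.
Applying C = C₀e^(−kt): 206.3 × 0.4941 = 102.0 µg/L.

102 µg/L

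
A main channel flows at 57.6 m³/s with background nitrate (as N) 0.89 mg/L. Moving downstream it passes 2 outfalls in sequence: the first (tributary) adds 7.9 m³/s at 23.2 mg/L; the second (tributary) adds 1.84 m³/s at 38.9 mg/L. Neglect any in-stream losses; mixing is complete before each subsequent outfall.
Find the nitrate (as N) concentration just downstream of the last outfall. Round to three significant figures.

4.55 mg/L

After outfall 1: Q = 57.60 + 7.900 = 65.50 m³/s; C = (57.60·0.8900 + 7.900·23.20)/65.50 = 3.581 mg/L.
After outfall 2: Q = 65.50 + 1.840 = 67.34 m³/s; C = (65.50·3.581 + 1.840·38.90)/67.34 = 4.546 mg/L.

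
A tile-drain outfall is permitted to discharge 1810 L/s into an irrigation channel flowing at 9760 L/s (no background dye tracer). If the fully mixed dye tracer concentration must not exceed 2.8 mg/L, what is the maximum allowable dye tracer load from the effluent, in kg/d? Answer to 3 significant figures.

Mass balance at the limit: 9760·0 + 1810·Cₑ = 11570·2.8 → Cₑ = 17.90 mg/L.
1810 L/s = 1.810 m³/s. Load = 1.810 m³/s × 17.90 g/m³ × 86 400 s/d = 2799 kg/d.

2800 kg/d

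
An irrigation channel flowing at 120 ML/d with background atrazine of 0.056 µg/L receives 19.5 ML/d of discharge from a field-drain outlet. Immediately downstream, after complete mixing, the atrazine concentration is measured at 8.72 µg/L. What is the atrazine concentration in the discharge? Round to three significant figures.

Mass balance: 120.0·0.05600 + 19.50·Cₑ = 139.5·8.720
→ Cₑ = (139.5·8.720 − 120.0·0.05600) / 19.50 = 62.04 µg/L.

62.0 µg/L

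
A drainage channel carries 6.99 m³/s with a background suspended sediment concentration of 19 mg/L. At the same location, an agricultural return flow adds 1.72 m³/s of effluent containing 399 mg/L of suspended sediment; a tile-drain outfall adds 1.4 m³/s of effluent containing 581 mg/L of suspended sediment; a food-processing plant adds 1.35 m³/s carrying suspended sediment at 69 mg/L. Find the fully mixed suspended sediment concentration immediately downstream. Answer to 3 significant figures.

After mixing, C = (6.990·19.00 + 1.720·399.0 + 1.400·581.0 + 1.350·69.00) / 11.46 = 1726/11.46 = 150.6 mg/L.

151 mg/L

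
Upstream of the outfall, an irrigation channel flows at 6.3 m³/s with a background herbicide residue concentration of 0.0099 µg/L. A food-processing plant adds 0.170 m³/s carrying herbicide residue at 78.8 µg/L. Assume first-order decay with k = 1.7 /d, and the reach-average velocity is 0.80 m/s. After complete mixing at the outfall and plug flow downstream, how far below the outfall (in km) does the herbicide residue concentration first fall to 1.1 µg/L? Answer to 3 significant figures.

After mixing, C = (6.300·0.009900 + 0.1700·78.80) / 6.470 = 13.46/6.470 = 2.080 µg/L.
Set 2.080·exp(−k·t) = 1.1 → t = ln(2.080/1.1)/k = 32380 s = 8.995 h.
Distance = v·t = 0.80·32380 = 25900 m = 25.90 km.

25.9 km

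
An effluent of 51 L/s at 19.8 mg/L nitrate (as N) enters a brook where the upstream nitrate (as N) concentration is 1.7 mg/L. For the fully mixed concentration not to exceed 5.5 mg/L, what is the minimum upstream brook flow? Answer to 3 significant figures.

192 L/s

Set C_mix = 5.5: (Q·1.700 + 51.00·19.80) / (Q + 51.00) = 5.5
→ Q = 51.00·(19.80 − 5.5)/(5.5 − 1.700) = 191.9 L/s.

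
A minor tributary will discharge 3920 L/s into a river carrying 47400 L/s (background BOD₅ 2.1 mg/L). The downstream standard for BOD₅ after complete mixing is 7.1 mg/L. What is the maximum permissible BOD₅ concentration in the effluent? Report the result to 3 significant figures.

At the limit, (Qr·Cr + Qe·Cₑ)/(Qr + Qe) = 7.1:
Cₑ = (51320·7.1 − 47400·2.100) / 3920 = 67.56 mg/L.

67.6 mg/L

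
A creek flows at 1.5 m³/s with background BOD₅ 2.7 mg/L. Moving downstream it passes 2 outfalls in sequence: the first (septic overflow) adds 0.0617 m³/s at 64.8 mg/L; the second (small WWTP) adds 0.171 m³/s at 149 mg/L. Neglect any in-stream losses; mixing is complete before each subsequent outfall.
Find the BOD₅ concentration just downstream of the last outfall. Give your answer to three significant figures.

19.3 mg/L

After outfall 1: Q = 1.500 + 0.06170 = 1.562 m³/s; C = (1.500·2.700 + 0.06170·64.80)/1.562 = 5.153 mg/L.
After outfall 2: Q = 1.562 + 0.1710 = 1.733 m³/s; C = (1.562·5.153 + 0.1710·149.0)/1.733 = 19.35 mg/L.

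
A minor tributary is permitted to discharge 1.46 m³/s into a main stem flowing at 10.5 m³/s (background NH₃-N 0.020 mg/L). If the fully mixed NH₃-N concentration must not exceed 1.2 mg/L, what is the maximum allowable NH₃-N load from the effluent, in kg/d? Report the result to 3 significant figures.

1220 kg/d

Mass balance at the limit: 10.50·0.02000 + 1.460·Cₑ = 11.96·1.2 → Cₑ = 9.686 mg/L.
Load = 1.460 m³/s × 9.686 g/m³ × 86 400 s/d = 1222 kg/d.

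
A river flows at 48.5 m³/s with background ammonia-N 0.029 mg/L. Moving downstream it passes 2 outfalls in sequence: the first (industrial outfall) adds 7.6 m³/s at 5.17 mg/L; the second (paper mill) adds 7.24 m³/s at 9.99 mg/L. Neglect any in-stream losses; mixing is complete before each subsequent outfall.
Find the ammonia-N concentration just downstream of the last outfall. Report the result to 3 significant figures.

Below outfall 1: Q → 56.10 m³/s, C = (48.50·0.02900 + 7.600·5.170)/56.10 = 0.7255 mg/L.
Below outfall 2: Q → 63.34 m³/s, C = (56.10·0.7255 + 7.240·9.990)/63.34 = 1.784 mg/L.

1.78 mg/L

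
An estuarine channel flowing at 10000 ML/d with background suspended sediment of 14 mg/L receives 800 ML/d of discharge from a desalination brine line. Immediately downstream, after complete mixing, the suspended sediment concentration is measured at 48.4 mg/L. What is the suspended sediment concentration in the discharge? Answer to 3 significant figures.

478 mg/L

Mass balance: 10000·14.00 + 800.0·Cₑ = 10800·48.40
→ Cₑ = (10800·48.40 − 10000·14.00) / 800.0 = 478.4 mg/L.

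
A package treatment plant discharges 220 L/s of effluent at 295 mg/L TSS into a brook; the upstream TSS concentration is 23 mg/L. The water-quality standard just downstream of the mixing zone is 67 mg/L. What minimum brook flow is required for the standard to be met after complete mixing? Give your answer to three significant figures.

Set C_mix = 67: (Q·23.00 + 220.0·295.0) / (Q + 220.0) = 67
→ Q = 220.0·(295.0 − 67)/(67 − 23.00) = 1140 L/s.

1140 L/s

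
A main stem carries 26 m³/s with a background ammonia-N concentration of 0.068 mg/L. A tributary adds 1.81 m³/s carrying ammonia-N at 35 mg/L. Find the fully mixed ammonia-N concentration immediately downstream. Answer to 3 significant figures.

Conservation of mass: C = (26.00·0.06800 + 1.810·35.00) / 27.81 = 65.12/27.81 = 2.342 mg/L.

2.34 mg/L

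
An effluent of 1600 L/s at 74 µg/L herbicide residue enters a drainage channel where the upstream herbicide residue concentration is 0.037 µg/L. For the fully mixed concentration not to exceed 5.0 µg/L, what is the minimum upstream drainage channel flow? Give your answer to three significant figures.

22200 L/s

Set C_mix = 5.0: (Q·0.03700 + 1600·74.00) / (Q + 1600) = 5.0
→ Q = 1600·(74.00 − 5.0)/(5.0 − 0.03700) = 22240 L/s.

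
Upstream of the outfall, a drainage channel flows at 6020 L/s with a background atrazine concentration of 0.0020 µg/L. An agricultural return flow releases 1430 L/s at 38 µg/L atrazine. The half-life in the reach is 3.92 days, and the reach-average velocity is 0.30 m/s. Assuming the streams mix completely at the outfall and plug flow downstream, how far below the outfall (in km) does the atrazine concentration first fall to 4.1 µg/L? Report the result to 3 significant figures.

Mixed concentration C = ΣQC/ΣQ = (6020·0.002000 + 1430·38.00) / 7450 = 54350/7450 = 7.296 µg/L.
Half-life 3.92 d → k = ln 2 / 3.92 = 0.1768 d⁻¹.
Set 7.296·exp(−k·t) = 4.1 → t = ln(7.296/4.1)/k = 281600 s = 78.22 h.
Distance = v·t = 0.30·281600 = 84480 m = 84.48 km.

84.5 km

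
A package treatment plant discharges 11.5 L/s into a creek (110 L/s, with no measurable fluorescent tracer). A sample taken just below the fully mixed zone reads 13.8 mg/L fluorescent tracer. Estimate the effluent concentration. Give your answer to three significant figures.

Mass balance: 110.0·0 + 11.50·Cₑ = 121.5·13.80
→ Cₑ = (121.5·13.80 − 110.0·0) / 11.50 = 145.8 mg/L.

146 mg/L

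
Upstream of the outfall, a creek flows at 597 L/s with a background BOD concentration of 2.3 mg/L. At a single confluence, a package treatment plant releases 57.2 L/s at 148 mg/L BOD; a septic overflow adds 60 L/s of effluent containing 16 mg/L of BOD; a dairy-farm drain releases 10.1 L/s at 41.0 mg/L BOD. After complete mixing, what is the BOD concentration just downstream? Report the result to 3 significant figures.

Flow-weighted average: C = (597.0·2.300 + 57.20·148.0 + 60.00·16.00 + 10.10·41.00) / 724.3 = 11210/724.3 = 15.48 mg/L.

15.5 mg/L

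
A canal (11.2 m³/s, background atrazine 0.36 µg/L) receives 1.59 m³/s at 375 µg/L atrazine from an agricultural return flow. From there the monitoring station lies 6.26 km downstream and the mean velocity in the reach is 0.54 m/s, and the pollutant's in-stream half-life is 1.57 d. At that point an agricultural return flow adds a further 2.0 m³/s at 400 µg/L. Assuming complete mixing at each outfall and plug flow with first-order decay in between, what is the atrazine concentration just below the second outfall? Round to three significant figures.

Mass balance: C = (11.20·0.3600 + 1.590·375.0) / 12.79 = 600.3/12.79 = 46.93 µg/L; combined flow 12.79 m³/s.
Travel time t = 6.26·1000 / 0.54 = 11590 s = 3.220 h.
Half-life 1.57 d → k = ln 2 / 1.57 = 0.4415 d⁻¹.
Applying C = C₀e^(−kt): 46.93 × 0.9425 = 44.23 µg/L.
At the second outfall, C = (12.79·44.23 + 2.000·400.0) / (12.79 + 2.000) = 92.34 µg/L.

92.3 µg/L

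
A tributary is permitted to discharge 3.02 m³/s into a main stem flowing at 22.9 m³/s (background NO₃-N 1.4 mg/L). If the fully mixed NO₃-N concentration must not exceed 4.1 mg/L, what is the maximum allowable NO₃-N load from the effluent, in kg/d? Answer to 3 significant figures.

Mass balance at the limit: 22.90·1.400 + 3.020·Cₑ = 25.92·4.1 → Cₑ = 24.57 mg/L.
Load = 3.020 m³/s × 24.57 g/m³ × 86 400 s/d = 6412 kg/d.

6410 kg/d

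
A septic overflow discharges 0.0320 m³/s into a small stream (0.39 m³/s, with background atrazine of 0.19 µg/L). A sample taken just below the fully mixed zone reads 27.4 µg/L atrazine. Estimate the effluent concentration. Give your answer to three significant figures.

Mass balance: 0.3900·0.1900 + 0.03200·Cₑ = 0.4220·27.40
→ Cₑ = (0.4220·27.40 − 0.3900·0.1900) / 0.03200 = 359.0 µg/L.

359 µg/L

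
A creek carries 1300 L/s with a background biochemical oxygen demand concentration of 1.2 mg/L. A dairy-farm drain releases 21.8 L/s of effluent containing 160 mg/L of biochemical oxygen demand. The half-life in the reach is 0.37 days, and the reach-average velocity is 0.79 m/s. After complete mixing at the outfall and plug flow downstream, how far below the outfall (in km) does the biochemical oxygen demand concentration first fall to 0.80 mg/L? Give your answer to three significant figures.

Mixed concentration C = ΣQC/ΣQ = (1300·1.200 + 21.80·160.0) / 1322 = 5048/1322 = 3.819 mg/L.
Half-life 0.37 d → k = ln 2 / 0.37 = 1.873 d⁻¹.
Set 3.819·exp(−k·t) = 0.80 → t = ln(3.819/0.80)/k = 72090 s = 20.03 h.
Distance = v·t = 0.79·72090 = 56950 m = 56.95 km.

57.0 km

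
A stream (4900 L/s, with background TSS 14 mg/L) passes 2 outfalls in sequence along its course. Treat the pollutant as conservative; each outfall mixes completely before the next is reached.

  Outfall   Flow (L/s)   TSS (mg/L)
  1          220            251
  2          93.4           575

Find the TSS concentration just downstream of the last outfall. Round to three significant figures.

34.1 mg/L

Below outfall 1: Q → 5120 L/s, C = (4900·14.00 + 220.0·251.0)/5120 = 24.18 mg/L.
Below outfall 2: Q → 5213 L/s, C = (5120·24.18 + 93.40·575.0)/5213 = 34.05 mg/L.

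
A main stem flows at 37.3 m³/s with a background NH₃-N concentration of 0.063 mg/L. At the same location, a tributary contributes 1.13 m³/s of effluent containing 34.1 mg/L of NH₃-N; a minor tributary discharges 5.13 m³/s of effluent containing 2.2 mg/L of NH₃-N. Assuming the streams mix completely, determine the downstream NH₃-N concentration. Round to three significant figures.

1.20 mg/L

Mass balance: C = (37.30·0.06300 + 1.130·34.10 + 5.130·2.200) / 43.56 = 52.17/43.56 = 1.198 mg/L.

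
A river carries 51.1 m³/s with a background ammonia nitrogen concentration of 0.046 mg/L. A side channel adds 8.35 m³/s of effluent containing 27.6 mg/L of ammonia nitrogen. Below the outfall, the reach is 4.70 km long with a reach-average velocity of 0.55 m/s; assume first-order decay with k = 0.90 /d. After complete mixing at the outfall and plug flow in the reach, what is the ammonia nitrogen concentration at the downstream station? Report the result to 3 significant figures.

3.58 mg/L

After mixing, C = (51.10·0.04600 + 8.350·27.60) / 59.45 = 232.8/59.45 = 3.916 mg/L.
Travel time t = 4.70·1000 / 0.55 = 8545 s = 2.374 h.
After decay, C = 3.916 × e^(−kt) = 3.916 × 0.9148 = 3.583 mg/L.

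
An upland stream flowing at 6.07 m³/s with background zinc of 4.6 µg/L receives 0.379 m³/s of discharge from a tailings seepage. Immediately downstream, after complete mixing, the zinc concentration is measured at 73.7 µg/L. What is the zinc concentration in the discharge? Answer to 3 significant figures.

Mass balance: 6.070·4.600 + 0.3790·Cₑ = 6.449·73.70
→ Cₑ = (6.449·73.70 − 6.070·4.600) / 0.3790 = 1180 µg/L.

1180 µg/L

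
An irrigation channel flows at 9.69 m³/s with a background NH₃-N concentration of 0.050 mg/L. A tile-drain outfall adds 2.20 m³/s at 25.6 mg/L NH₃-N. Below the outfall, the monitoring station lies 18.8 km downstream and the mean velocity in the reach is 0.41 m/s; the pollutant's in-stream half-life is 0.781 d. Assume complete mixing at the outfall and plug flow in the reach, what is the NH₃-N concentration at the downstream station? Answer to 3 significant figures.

Conservation of mass: C = (9.690·0.05000 + 2.200·25.60) / 11.89 = 56.80/11.89 = 4.778 mg/L.
Travel time t = 18.8·1000 / 0.41 = 45850 s = 12.74 h.
Half-life 0.781 d → k = ln 2 / 0.781 = 0.8875 d⁻¹.
First-order decay: C = 4.778·exp(−k·t) = 4.778·0.6244 = 2.983 mg/L.

2.98 mg/L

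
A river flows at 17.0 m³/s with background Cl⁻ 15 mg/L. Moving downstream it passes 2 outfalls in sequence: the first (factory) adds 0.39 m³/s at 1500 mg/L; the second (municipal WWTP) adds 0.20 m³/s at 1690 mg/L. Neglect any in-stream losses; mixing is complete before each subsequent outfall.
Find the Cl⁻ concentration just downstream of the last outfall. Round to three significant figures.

After outfall 1: Q = 17.00 + 0.3900 = 17.39 m³/s; C = (17.00·15.00 + 0.3900·1500)/17.39 = 48.30 mg/L.
After outfall 2: Q = 17.39 + 0.2000 = 17.59 m³/s; C = (17.39·48.30 + 0.2000·1690)/17.59 = 66.97 mg/L.

67.0 mg/L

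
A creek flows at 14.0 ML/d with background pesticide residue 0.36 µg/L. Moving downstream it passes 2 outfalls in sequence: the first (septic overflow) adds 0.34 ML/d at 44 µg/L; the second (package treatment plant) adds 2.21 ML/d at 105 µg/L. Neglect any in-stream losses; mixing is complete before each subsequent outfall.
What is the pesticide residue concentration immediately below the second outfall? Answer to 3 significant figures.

Below outfall 1: Q → 14.34 ML/d, C = (14.00·0.3600 + 0.3400·44.00)/14.34 = 1.395 µg/L.
Below outfall 2: Q → 16.55 ML/d, C = (14.34·1.395 + 2.210·105.0)/16.55 = 15.23 µg/L.

15.2 µg/L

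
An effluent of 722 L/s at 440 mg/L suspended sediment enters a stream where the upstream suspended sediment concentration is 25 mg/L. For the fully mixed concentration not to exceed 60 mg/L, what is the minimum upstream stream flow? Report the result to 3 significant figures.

7840 L/s

Set C_mix = 60: (Q·25.00 + 722.0·440.0) / (Q + 722.0) = 60
→ Q = 722.0·(440.0 − 60)/(60 − 25.00) = 7839 L/s.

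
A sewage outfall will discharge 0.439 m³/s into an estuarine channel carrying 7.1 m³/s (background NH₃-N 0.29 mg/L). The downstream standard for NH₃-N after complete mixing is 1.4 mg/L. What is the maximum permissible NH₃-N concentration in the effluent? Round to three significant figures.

At the limit, (Qr·Cr + Qe·Cₑ)/(Qr + Qe) = 1.4:
Cₑ = (7.539·1.4 − 7.100·0.2900) / 0.4390 = 19.35 mg/L.

19.4 mg/L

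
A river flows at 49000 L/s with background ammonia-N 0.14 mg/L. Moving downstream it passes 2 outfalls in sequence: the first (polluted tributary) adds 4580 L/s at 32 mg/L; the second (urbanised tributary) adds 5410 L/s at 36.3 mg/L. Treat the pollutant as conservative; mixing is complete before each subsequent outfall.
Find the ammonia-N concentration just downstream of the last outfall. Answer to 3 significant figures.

Below outfall 1: Q → 53580 L/s, C = (49000·0.1400 + 4580·32.00)/53580 = 2.863 mg/L.
Below outfall 2: Q → 58990 L/s, C = (53580·2.863 + 5410·36.30)/58990 = 5.930 mg/L.

5.93 mg/L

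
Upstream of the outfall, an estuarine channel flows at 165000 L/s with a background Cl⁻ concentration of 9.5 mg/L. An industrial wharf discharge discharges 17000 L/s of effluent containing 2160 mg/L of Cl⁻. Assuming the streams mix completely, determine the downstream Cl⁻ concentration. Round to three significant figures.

210 mg/L

Mixed concentration C = ΣQC/ΣQ = (165000·9.500 + 17000·2160) / 182000 = 38290000/182000 = 210.4 mg/L.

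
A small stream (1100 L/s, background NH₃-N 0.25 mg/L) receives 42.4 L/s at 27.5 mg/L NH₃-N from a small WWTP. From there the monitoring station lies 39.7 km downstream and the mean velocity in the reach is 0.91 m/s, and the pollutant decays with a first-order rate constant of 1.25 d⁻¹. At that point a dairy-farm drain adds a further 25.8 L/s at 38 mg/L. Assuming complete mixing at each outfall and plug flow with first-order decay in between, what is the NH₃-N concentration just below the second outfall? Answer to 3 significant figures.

1.50 mg/L

After mixing, C = (1100·0.2500 + 42.40·27.50) / 1142 = 1441/1142 = 1.261 mg/L; combined flow 1142 L/s.
Travel time t = 39.7·1000 / 0.91 = 43630 s = 12.12 h.
Decay over the reach: 1.261·exp(−kt) = 1.261·0.5320 = 0.6710 mg/L.
Second outfall: C = (1142·0.6710 + 25.80·38.00)/1168 = 1.495 mg/L.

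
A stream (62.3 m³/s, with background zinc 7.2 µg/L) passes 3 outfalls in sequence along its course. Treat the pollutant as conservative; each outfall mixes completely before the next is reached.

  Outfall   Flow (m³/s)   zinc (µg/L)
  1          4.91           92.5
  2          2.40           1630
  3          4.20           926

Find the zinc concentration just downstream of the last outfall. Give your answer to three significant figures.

118 µg/L

Below outfall 1: Q → 67.21 m³/s, C = (62.30·7.200 + 4.910·92.50)/67.21 = 13.43 µg/L.
Below outfall 2: Q → 69.61 m³/s, C = (67.21·13.43 + 2.400·1630)/69.61 = 69.17 µg/L.
Below outfall 3: Q → 73.81 m³/s, C = (69.61·69.17 + 4.200·926.0)/73.81 = 117.9 µg/L.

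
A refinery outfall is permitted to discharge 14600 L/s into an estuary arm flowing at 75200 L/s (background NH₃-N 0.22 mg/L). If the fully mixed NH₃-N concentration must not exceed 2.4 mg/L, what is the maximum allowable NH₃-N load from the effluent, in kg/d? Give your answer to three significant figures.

17200 kg/d

Mass balance at the limit: 75200·0.2200 + 14600·Cₑ = 89800·2.4 → Cₑ = 13.63 mg/L.
14600 L/s = 14.60 m³/s. Load = 14.60 m³/s × 13.63 g/m³ × 86 400 s/d = 17190 kg/d.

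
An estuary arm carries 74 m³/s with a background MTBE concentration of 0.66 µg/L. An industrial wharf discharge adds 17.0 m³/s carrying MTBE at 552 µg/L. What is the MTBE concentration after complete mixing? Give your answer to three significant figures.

104 µg/L

Mixed concentration C = ΣQC/ΣQ = (74.00·0.6600 + 17.00·552.0) / 91.00 = 9433/91.00 = 103.7 µg/L.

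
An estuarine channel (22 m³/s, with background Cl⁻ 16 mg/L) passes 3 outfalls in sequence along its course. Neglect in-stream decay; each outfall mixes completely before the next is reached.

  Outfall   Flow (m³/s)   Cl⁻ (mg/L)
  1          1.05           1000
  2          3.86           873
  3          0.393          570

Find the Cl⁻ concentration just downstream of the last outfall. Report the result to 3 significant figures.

183 mg/L

Below outfall 1: Q → 23.05 m³/s, C = (22.00·16.00 + 1.050·1000)/23.05 = 60.82 mg/L.
Below outfall 2: Q → 26.91 m³/s, C = (23.05·60.82 + 3.860·873.0)/26.91 = 177.3 mg/L.
Below outfall 3: Q → 27.30 m³/s, C = (26.91·177.3 + 0.3930·570.0)/27.30 = 183.0 mg/L.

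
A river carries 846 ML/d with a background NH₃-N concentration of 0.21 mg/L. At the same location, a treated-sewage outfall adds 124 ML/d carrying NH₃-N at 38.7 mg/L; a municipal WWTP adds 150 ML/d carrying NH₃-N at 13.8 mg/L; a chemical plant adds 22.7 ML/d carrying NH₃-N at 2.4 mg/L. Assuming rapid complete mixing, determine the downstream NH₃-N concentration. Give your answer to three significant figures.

After mixing, C = (846.0·0.2100 + 124.0·38.70 + 150.0·13.80 + 22.70·2.400) / 1143 = 7101/1143 = 6.214 mg/L.

6.21 mg/L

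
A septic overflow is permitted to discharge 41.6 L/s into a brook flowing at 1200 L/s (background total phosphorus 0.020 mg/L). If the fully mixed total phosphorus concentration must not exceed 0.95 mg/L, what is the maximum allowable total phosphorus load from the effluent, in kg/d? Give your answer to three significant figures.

99.8 kg/d

Mass balance at the limit: 1200·0.02000 + 41.60·Cₑ = 1242·0.95 → Cₑ = 27.78 mg/L.
41.60 L/s = 0.04160 m³/s. Load = 0.04160 m³/s × 27.78 g/m³ × 86 400 s/d = 99.84 kg/d.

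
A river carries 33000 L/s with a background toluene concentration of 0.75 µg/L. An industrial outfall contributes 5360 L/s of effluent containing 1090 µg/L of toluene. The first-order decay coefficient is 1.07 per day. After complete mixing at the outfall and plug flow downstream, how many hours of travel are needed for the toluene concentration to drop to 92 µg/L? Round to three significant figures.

Flow-weighted average: C = (33000·0.7500 + 5360·1090) / 38360 = 5867000/38360 = 152.9 µg/L.
152.9·exp(−k·t) = 92 → t = ln(152.9/92)/k = 41050 s = 11.40 h.

11.4 h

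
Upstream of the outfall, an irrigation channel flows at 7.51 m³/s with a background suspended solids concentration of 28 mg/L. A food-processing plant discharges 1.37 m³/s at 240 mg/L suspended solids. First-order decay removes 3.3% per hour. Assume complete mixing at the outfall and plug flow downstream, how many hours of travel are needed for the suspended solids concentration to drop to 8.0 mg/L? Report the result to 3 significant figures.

60.4 h

Mass balance: C = (7.510·28.00 + 1.370·240.0) / 8.880 = 539.1/8.880 = 60.71 mg/L.
3.3%/h lost → k = −ln(1 − 0.033) = 0.03356 h⁻¹.
60.71·exp(−k·t) = 8.0 → t = ln(60.71/8.0)/k = 217400 s = 60.39 h.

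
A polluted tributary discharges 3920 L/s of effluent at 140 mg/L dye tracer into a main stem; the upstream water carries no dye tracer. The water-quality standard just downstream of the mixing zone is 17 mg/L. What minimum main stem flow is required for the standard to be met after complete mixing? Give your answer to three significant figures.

Set C_mix = 17: (Q·0 + 3920·140.0) / (Q + 3920) = 17
→ Q = 3920·(140.0 − 17)/(17 − 0) = 28360 L/s.

28400 L/s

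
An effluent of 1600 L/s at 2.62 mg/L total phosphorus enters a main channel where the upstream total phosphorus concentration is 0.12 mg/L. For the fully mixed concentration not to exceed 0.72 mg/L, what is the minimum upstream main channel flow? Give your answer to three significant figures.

Set C_mix = 0.72: (Q·0.1200 + 1600·2.620) / (Q + 1600) = 0.72
→ Q = 1600·(2.620 − 0.72)/(0.72 − 0.1200) = 5067 L/s.

5070 L/s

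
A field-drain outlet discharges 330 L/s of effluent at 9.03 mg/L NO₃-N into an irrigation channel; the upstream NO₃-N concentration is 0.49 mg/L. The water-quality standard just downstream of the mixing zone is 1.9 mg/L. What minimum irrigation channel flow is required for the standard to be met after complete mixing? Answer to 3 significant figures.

Set C_mix = 1.9: (Q·0.4900 + 330.0·9.030) / (Q + 330.0) = 1.9
→ Q = 330.0·(9.030 − 1.9)/(1.9 − 0.4900) = 1669 L/s.

1670 L/s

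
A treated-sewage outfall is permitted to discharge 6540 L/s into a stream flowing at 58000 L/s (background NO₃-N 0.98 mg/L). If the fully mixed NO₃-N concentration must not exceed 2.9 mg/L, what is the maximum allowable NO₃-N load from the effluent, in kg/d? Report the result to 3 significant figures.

Mass balance at the limit: 58000·0.9800 + 6540·Cₑ = 64540·2.9 → Cₑ = 19.93 mg/L.
6540 L/s = 6.540 m³/s. Load = 6.540 m³/s × 19.93 g/m³ × 86 400 s/d = 11260 kg/d.

11300 kg/d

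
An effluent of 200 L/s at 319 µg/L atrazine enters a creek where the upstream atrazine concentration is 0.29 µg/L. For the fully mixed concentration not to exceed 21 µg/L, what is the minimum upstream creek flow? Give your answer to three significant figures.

Set C_mix = 21: (Q·0.2900 + 200.0·319.0) / (Q + 200.0) = 21
→ Q = 200.0·(319.0 − 21)/(21 − 0.2900) = 2878 L/s.

2880 L/s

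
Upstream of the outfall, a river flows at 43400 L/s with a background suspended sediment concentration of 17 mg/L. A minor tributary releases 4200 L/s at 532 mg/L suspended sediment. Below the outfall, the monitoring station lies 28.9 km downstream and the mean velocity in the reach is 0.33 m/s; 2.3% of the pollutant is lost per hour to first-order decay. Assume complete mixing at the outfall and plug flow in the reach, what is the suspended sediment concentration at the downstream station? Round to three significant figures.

35.5 mg/L

Mixed concentration C = ΣQC/ΣQ = (43400·17.00 + 4200·532.0) / 47600 = 2972000/47600 = 62.44 mg/L.
Travel time t = 28.9·1000 / 0.33 = 87580 s = 24.33 h.
2.3%/h lost → k = −ln(1 − 0.023) = 0.02327 h⁻¹.
Decay over the reach: 62.44·exp(−kt) = 62.44·0.5678 = 35.45 mg/L.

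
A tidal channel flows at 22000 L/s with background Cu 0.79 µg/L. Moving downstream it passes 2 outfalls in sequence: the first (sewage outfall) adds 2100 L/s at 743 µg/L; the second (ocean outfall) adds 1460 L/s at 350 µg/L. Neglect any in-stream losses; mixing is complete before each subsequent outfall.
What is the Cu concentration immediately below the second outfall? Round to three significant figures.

81.7 µg/L

Outfall 1: combined Q = 24100 L/s; C = (22000·0.7900 + 2100·743.0)/24100 = 65.46 µg/L.
Outfall 2: combined Q = 25560 L/s; C = (24100·65.46 + 1460·350.0)/25560 = 81.72 µg/L.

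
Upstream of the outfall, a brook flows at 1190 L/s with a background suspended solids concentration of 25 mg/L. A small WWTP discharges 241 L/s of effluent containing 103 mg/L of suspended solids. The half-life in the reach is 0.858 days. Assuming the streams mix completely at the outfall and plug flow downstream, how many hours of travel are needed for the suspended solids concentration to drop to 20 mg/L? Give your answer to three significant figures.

19.2 h

Mass balance: C = (1190·25.00 + 241.0·103.0) / 1431 = 54570/1431 = 38.14 mg/L.
Half-life 0.858 d → k = ln 2 / 0.858 = 0.8079 d⁻¹.
38.14·exp(−k·t) = 20 → t = ln(38.14/20)/k = 69030 s = 19.17 h.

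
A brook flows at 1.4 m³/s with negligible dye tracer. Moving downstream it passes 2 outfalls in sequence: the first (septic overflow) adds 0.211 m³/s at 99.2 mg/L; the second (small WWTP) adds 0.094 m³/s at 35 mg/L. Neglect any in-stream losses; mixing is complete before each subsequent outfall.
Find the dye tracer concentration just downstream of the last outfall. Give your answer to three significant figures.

Below outfall 1: Q → 1.611 m³/s, C = (1.400·0 + 0.2110·99.20)/1.611 = 12.99 mg/L.
Below outfall 2: Q → 1.705 m³/s, C = (1.611·12.99 + 0.09400·35.00)/1.705 = 14.21 mg/L.

14.2 mg/L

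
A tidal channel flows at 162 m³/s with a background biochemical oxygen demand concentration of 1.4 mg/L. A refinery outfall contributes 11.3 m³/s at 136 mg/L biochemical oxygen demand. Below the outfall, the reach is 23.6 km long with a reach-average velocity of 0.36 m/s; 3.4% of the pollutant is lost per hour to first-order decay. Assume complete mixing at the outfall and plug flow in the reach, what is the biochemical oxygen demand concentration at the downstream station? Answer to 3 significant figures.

5.42 mg/L

Flow-weighted average: C = (162.0·1.400 + 11.30·136.0) / 173.3 = 1764/173.3 = 10.18 mg/L.
Travel time t = 23.6·1000 / 0.36 = 65560 s = 18.21 h.
3.4%/h lost → k = −ln(1 − 0.034) = 0.03459 h⁻¹.
After decay, C = 10.18 × e^(−kt) = 10.18 × 0.5326 = 5.420 mg/L.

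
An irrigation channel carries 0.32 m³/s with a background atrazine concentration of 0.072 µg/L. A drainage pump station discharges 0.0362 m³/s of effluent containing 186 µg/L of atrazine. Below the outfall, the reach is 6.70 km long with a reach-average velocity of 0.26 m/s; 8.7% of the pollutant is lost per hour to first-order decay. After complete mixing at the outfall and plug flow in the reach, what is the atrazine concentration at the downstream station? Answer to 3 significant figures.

9.89 µg/L

Flow-weighted average: C = (0.3200·0.07200 + 0.03620·186.0) / 0.3562 = 6.756/0.3562 = 18.97 µg/L.
Travel time t = 6.70·1000 / 0.26 = 25770 s = 7.158 h.
8.7%/h lost → k = −ln(1 − 0.087) = 0.09102 h⁻¹.
First-order decay: C = 18.97·exp(−k·t) = 18.97·0.5212 = 9.887 µg/L.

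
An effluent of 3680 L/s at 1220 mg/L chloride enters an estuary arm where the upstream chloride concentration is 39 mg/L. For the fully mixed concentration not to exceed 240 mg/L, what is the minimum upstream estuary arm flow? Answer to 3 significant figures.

Set C_mix = 240: (Q·39.00 + 3680·1220) / (Q + 3680) = 240
→ Q = 3680·(1220 − 240)/(240 − 39.00) = 17940 L/s.

17900 L/s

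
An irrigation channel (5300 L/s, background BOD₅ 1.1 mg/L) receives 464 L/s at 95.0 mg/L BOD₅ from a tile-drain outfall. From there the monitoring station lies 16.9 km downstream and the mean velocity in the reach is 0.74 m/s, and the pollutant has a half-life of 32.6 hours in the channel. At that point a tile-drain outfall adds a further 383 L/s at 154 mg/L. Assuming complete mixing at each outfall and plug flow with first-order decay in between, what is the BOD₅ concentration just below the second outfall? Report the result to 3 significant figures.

16.7 mg/L

Mass balance: C = (5300·1.100 + 464.0·95.00) / 5764 = 49910/5764 = 8.659 mg/L; combined flow 5764 L/s.
Travel time t = 16.9·1000 / 0.74 = 22840 s = 6.344 h.
Half-life 32.6 h → k = ln 2 / 32.6 = 0.02126 h⁻¹ = 0.5103 d⁻¹.
Decay over the reach: 8.659·exp(−kt) = 8.659·0.8738 = 7.566 mg/L.
Second outfall: C = (5764·7.566 + 383.0·154.0)/6147 = 16.69 mg/L.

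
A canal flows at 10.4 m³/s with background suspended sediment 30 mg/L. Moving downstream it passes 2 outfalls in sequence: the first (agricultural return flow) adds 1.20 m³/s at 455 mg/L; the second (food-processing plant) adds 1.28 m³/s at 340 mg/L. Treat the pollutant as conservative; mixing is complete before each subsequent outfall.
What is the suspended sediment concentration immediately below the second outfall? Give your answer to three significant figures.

After outfall 1: Q = 10.40 + 1.200 = 11.60 m³/s; C = (10.40·30.00 + 1.200·455.0)/11.60 = 73.97 mg/L.
After outfall 2: Q = 11.60 + 1.280 = 12.88 m³/s; C = (11.60·73.97 + 1.280·340.0)/12.88 = 100.4 mg/L.

100 mg/L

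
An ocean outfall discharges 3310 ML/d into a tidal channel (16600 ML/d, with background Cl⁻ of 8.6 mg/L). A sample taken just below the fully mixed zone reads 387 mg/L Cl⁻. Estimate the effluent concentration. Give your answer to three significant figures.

2280 mg/L

Mass balance: 16600·8.600 + 3310·Cₑ = 19910·387.0
→ Cₑ = (19910·387.0 − 16600·8.600) / 3310 = 2285 mg/L.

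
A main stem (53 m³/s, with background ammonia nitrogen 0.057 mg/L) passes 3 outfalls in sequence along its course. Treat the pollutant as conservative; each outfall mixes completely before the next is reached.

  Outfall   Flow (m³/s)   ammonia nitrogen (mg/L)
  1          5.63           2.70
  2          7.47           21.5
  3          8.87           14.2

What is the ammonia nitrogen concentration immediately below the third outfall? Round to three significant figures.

Outfall 1: combined Q = 58.63 m³/s; C = (53.00·0.05700 + 5.630·2.700)/58.63 = 0.3108 mg/L.
Outfall 2: combined Q = 66.10 m³/s; C = (58.63·0.3108 + 7.470·21.50)/66.10 = 2.705 mg/L.
Outfall 3: combined Q = 74.97 m³/s; C = (66.10·2.705 + 8.870·14.20)/74.97 = 4.065 mg/L.

4.07 mg/L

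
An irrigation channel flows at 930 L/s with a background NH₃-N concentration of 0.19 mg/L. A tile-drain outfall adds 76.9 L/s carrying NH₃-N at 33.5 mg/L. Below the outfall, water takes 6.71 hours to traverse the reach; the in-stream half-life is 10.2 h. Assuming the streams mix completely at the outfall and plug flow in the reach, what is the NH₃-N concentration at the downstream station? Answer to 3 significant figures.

Mixed concentration C = ΣQC/ΣQ = (930.0·0.1900 + 76.90·33.50) / 1007 = 2753/1007 = 2.734 mg/L.
Half-life 10.2 h → k = ln 2 / 10.2 = 0.06796 h⁻¹ = 1.631 d⁻¹.
Applying C = C₀e^(−kt): 2.734 × 0.6338 = 1.733 mg/L.

1.73 mg/L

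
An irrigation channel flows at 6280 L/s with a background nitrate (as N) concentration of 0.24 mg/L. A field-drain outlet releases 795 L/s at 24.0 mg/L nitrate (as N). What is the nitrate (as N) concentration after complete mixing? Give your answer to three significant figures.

Conservation of mass: C = (6280·0.2400 + 795.0·24.00) / 7075 = 20590/7075 = 2.910 mg/L.

2.91 mg/L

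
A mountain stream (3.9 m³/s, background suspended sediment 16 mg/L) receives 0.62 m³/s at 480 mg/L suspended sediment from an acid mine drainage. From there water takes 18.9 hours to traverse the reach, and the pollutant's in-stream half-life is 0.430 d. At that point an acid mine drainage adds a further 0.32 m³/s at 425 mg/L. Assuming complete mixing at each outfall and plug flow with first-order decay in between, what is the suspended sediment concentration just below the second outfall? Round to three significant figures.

Mass balance: C = (3.900·16.00 + 0.6200·480.0) / 4.520 = 360.0/4.520 = 79.65 mg/L; combined flow 4.520 m³/s.
Half-life 0.430 d → k = ln 2 / 0.430 = 1.612 d⁻¹.
After decay, C = 79.65 × e^(−kt) = 79.65 × 0.2810 = 22.38 mg/L.
Second outfall: C = (4.520·22.38 + 0.3200·425.0)/4.840 = 49.00 mg/L.

49.0 mg/L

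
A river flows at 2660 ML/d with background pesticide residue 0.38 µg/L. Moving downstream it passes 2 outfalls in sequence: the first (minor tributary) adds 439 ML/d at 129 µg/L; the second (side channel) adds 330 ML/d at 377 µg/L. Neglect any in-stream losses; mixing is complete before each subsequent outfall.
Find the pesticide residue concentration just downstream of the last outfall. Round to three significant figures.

53.1 µg/L

After outfall 1: Q = 2660 + 439.0 = 3099 ML/d; C = (2660·0.3800 + 439.0·129.0)/3099 = 18.60 µg/L.
After outfall 2: Q = 3099 + 330.0 = 3429 ML/d; C = (3099·18.60 + 330.0·377.0)/3429 = 53.09 µg/L.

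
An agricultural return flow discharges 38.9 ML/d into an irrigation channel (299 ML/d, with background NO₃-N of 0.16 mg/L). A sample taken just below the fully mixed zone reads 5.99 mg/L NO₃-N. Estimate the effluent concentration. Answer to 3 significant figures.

Mass balance: 299.0·0.1600 + 38.90·Cₑ = 337.9·5.990
→ Cₑ = (337.9·5.990 − 299.0·0.1600) / 38.90 = 50.80 mg/L.

50.8 mg/L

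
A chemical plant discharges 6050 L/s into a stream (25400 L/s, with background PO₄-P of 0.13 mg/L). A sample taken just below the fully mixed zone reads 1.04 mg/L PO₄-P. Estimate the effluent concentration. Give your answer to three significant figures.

Mass balance: 25400·0.1300 + 6050·Cₑ = 31450·1.040
→ Cₑ = (31450·1.040 − 25400·0.1300) / 6050 = 4.860 mg/L.

4.86 mg/L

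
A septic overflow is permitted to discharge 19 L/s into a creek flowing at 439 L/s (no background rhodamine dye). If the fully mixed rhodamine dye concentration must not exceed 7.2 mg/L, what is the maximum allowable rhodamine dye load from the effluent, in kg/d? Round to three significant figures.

Mass balance at the limit: 439.0·0 + 19.00·Cₑ = 458.0·7.2 → Cₑ = 173.6 mg/L.
19.00 L/s = 0.01900 m³/s. Load = 0.01900 m³/s × 173.6 g/m³ × 86 400 s/d = 284.9 kg/d.

285 kg/d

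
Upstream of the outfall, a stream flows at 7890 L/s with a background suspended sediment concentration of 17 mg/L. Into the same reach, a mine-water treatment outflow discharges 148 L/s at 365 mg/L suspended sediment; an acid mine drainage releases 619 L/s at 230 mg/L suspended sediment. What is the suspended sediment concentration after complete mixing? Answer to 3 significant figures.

38.2 mg/L

After mixing, C = (7890·17.00 + 148.0·365.0 + 619.0·230.0) / 8657 = 330500/8657 = 38.18 mg/L.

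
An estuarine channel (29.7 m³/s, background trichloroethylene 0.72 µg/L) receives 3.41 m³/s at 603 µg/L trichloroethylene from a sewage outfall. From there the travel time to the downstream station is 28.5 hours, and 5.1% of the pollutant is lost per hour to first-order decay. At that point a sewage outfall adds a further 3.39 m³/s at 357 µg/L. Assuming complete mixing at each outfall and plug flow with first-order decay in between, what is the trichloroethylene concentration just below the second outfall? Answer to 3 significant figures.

46.0 µg/L

Mixed concentration C = ΣQC/ΣQ = (29.70·0.7200 + 3.410·603.0) / 33.11 = 2078/33.11 = 62.75 µg/L; combined flow 33.11 m³/s.
5.1%/h lost → k = −ln(1 − 0.051) = 0.05235 h⁻¹.
First-order decay: C = 62.75·exp(−k·t) = 62.75·0.2250 = 14.12 µg/L.
At the second outfall, C = (33.11·14.12 + 3.390·357.0) / (33.11 + 3.390) = 45.96 µg/L.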